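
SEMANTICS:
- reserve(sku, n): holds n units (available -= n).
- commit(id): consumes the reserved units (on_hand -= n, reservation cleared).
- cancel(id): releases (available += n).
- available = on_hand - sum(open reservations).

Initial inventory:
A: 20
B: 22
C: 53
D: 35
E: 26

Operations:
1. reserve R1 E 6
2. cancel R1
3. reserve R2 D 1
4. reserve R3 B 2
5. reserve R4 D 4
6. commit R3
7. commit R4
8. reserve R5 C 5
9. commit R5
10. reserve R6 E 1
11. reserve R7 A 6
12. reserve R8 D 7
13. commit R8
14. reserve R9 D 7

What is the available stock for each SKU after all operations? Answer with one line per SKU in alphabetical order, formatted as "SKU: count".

Step 1: reserve R1 E 6 -> on_hand[A=20 B=22 C=53 D=35 E=26] avail[A=20 B=22 C=53 D=35 E=20] open={R1}
Step 2: cancel R1 -> on_hand[A=20 B=22 C=53 D=35 E=26] avail[A=20 B=22 C=53 D=35 E=26] open={}
Step 3: reserve R2 D 1 -> on_hand[A=20 B=22 C=53 D=35 E=26] avail[A=20 B=22 C=53 D=34 E=26] open={R2}
Step 4: reserve R3 B 2 -> on_hand[A=20 B=22 C=53 D=35 E=26] avail[A=20 B=20 C=53 D=34 E=26] open={R2,R3}
Step 5: reserve R4 D 4 -> on_hand[A=20 B=22 C=53 D=35 E=26] avail[A=20 B=20 C=53 D=30 E=26] open={R2,R3,R4}
Step 6: commit R3 -> on_hand[A=20 B=20 C=53 D=35 E=26] avail[A=20 B=20 C=53 D=30 E=26] open={R2,R4}
Step 7: commit R4 -> on_hand[A=20 B=20 C=53 D=31 E=26] avail[A=20 B=20 C=53 D=30 E=26] open={R2}
Step 8: reserve R5 C 5 -> on_hand[A=20 B=20 C=53 D=31 E=26] avail[A=20 B=20 C=48 D=30 E=26] open={R2,R5}
Step 9: commit R5 -> on_hand[A=20 B=20 C=48 D=31 E=26] avail[A=20 B=20 C=48 D=30 E=26] open={R2}
Step 10: reserve R6 E 1 -> on_hand[A=20 B=20 C=48 D=31 E=26] avail[A=20 B=20 C=48 D=30 E=25] open={R2,R6}
Step 11: reserve R7 A 6 -> on_hand[A=20 B=20 C=48 D=31 E=26] avail[A=14 B=20 C=48 D=30 E=25] open={R2,R6,R7}
Step 12: reserve R8 D 7 -> on_hand[A=20 B=20 C=48 D=31 E=26] avail[A=14 B=20 C=48 D=23 E=25] open={R2,R6,R7,R8}
Step 13: commit R8 -> on_hand[A=20 B=20 C=48 D=24 E=26] avail[A=14 B=20 C=48 D=23 E=25] open={R2,R6,R7}
Step 14: reserve R9 D 7 -> on_hand[A=20 B=20 C=48 D=24 E=26] avail[A=14 B=20 C=48 D=16 E=25] open={R2,R6,R7,R9}

Answer: A: 14
B: 20
C: 48
D: 16
E: 25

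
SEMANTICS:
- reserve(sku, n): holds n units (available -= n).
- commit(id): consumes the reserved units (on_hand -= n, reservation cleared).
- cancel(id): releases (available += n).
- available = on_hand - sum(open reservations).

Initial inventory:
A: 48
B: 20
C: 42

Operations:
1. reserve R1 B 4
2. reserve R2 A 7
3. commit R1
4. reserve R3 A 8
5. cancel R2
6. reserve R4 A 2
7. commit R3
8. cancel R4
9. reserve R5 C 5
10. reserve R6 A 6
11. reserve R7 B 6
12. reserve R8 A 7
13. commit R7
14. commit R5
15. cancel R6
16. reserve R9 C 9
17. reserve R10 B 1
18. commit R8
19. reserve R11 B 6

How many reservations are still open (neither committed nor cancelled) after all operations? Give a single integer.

Answer: 3

Derivation:
Step 1: reserve R1 B 4 -> on_hand[A=48 B=20 C=42] avail[A=48 B=16 C=42] open={R1}
Step 2: reserve R2 A 7 -> on_hand[A=48 B=20 C=42] avail[A=41 B=16 C=42] open={R1,R2}
Step 3: commit R1 -> on_hand[A=48 B=16 C=42] avail[A=41 B=16 C=42] open={R2}
Step 4: reserve R3 A 8 -> on_hand[A=48 B=16 C=42] avail[A=33 B=16 C=42] open={R2,R3}
Step 5: cancel R2 -> on_hand[A=48 B=16 C=42] avail[A=40 B=16 C=42] open={R3}
Step 6: reserve R4 A 2 -> on_hand[A=48 B=16 C=42] avail[A=38 B=16 C=42] open={R3,R4}
Step 7: commit R3 -> on_hand[A=40 B=16 C=42] avail[A=38 B=16 C=42] open={R4}
Step 8: cancel R4 -> on_hand[A=40 B=16 C=42] avail[A=40 B=16 C=42] open={}
Step 9: reserve R5 C 5 -> on_hand[A=40 B=16 C=42] avail[A=40 B=16 C=37] open={R5}
Step 10: reserve R6 A 6 -> on_hand[A=40 B=16 C=42] avail[A=34 B=16 C=37] open={R5,R6}
Step 11: reserve R7 B 6 -> on_hand[A=40 B=16 C=42] avail[A=34 B=10 C=37] open={R5,R6,R7}
Step 12: reserve R8 A 7 -> on_hand[A=40 B=16 C=42] avail[A=27 B=10 C=37] open={R5,R6,R7,R8}
Step 13: commit R7 -> on_hand[A=40 B=10 C=42] avail[A=27 B=10 C=37] open={R5,R6,R8}
Step 14: commit R5 -> on_hand[A=40 B=10 C=37] avail[A=27 B=10 C=37] open={R6,R8}
Step 15: cancel R6 -> on_hand[A=40 B=10 C=37] avail[A=33 B=10 C=37] open={R8}
Step 16: reserve R9 C 9 -> on_hand[A=40 B=10 C=37] avail[A=33 B=10 C=28] open={R8,R9}
Step 17: reserve R10 B 1 -> on_hand[A=40 B=10 C=37] avail[A=33 B=9 C=28] open={R10,R8,R9}
Step 18: commit R8 -> on_hand[A=33 B=10 C=37] avail[A=33 B=9 C=28] open={R10,R9}
Step 19: reserve R11 B 6 -> on_hand[A=33 B=10 C=37] avail[A=33 B=3 C=28] open={R10,R11,R9}
Open reservations: ['R10', 'R11', 'R9'] -> 3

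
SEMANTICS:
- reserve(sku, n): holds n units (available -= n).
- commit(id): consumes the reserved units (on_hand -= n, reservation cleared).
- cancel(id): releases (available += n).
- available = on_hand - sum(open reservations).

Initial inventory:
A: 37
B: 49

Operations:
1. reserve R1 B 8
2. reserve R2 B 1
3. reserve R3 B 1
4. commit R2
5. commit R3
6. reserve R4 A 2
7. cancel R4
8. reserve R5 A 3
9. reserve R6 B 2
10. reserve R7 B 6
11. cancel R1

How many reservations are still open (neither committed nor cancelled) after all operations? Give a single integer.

Answer: 3

Derivation:
Step 1: reserve R1 B 8 -> on_hand[A=37 B=49] avail[A=37 B=41] open={R1}
Step 2: reserve R2 B 1 -> on_hand[A=37 B=49] avail[A=37 B=40] open={R1,R2}
Step 3: reserve R3 B 1 -> on_hand[A=37 B=49] avail[A=37 B=39] open={R1,R2,R3}
Step 4: commit R2 -> on_hand[A=37 B=48] avail[A=37 B=39] open={R1,R3}
Step 5: commit R3 -> on_hand[A=37 B=47] avail[A=37 B=39] open={R1}
Step 6: reserve R4 A 2 -> on_hand[A=37 B=47] avail[A=35 B=39] open={R1,R4}
Step 7: cancel R4 -> on_hand[A=37 B=47] avail[A=37 B=39] open={R1}
Step 8: reserve R5 A 3 -> on_hand[A=37 B=47] avail[A=34 B=39] open={R1,R5}
Step 9: reserve R6 B 2 -> on_hand[A=37 B=47] avail[A=34 B=37] open={R1,R5,R6}
Step 10: reserve R7 B 6 -> on_hand[A=37 B=47] avail[A=34 B=31] open={R1,R5,R6,R7}
Step 11: cancel R1 -> on_hand[A=37 B=47] avail[A=34 B=39] open={R5,R6,R7}
Open reservations: ['R5', 'R6', 'R7'] -> 3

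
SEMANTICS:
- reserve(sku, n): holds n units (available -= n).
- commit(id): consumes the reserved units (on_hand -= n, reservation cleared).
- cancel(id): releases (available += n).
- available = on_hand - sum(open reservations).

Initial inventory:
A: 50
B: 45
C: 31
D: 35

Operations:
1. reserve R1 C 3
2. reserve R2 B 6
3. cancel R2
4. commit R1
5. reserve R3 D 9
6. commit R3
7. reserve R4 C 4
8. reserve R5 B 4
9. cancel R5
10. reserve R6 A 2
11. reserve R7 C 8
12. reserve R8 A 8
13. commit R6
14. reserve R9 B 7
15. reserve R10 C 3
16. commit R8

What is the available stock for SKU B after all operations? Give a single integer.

Step 1: reserve R1 C 3 -> on_hand[A=50 B=45 C=31 D=35] avail[A=50 B=45 C=28 D=35] open={R1}
Step 2: reserve R2 B 6 -> on_hand[A=50 B=45 C=31 D=35] avail[A=50 B=39 C=28 D=35] open={R1,R2}
Step 3: cancel R2 -> on_hand[A=50 B=45 C=31 D=35] avail[A=50 B=45 C=28 D=35] open={R1}
Step 4: commit R1 -> on_hand[A=50 B=45 C=28 D=35] avail[A=50 B=45 C=28 D=35] open={}
Step 5: reserve R3 D 9 -> on_hand[A=50 B=45 C=28 D=35] avail[A=50 B=45 C=28 D=26] open={R3}
Step 6: commit R3 -> on_hand[A=50 B=45 C=28 D=26] avail[A=50 B=45 C=28 D=26] open={}
Step 7: reserve R4 C 4 -> on_hand[A=50 B=45 C=28 D=26] avail[A=50 B=45 C=24 D=26] open={R4}
Step 8: reserve R5 B 4 -> on_hand[A=50 B=45 C=28 D=26] avail[A=50 B=41 C=24 D=26] open={R4,R5}
Step 9: cancel R5 -> on_hand[A=50 B=45 C=28 D=26] avail[A=50 B=45 C=24 D=26] open={R4}
Step 10: reserve R6 A 2 -> on_hand[A=50 B=45 C=28 D=26] avail[A=48 B=45 C=24 D=26] open={R4,R6}
Step 11: reserve R7 C 8 -> on_hand[A=50 B=45 C=28 D=26] avail[A=48 B=45 C=16 D=26] open={R4,R6,R7}
Step 12: reserve R8 A 8 -> on_hand[A=50 B=45 C=28 D=26] avail[A=40 B=45 C=16 D=26] open={R4,R6,R7,R8}
Step 13: commit R6 -> on_hand[A=48 B=45 C=28 D=26] avail[A=40 B=45 C=16 D=26] open={R4,R7,R8}
Step 14: reserve R9 B 7 -> on_hand[A=48 B=45 C=28 D=26] avail[A=40 B=38 C=16 D=26] open={R4,R7,R8,R9}
Step 15: reserve R10 C 3 -> on_hand[A=48 B=45 C=28 D=26] avail[A=40 B=38 C=13 D=26] open={R10,R4,R7,R8,R9}
Step 16: commit R8 -> on_hand[A=40 B=45 C=28 D=26] avail[A=40 B=38 C=13 D=26] open={R10,R4,R7,R9}
Final available[B] = 38

Answer: 38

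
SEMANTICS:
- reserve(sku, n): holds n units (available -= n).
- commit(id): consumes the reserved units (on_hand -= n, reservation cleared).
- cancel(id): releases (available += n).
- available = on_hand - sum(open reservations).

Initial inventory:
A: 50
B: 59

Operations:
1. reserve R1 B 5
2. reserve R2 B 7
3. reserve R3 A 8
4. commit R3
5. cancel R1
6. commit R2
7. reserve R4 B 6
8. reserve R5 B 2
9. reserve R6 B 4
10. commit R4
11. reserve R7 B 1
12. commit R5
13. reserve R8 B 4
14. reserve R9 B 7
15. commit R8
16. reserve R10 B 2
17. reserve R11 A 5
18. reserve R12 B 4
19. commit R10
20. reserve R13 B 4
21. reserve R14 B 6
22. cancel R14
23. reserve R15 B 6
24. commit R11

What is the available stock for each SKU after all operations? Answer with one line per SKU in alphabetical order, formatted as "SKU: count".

Step 1: reserve R1 B 5 -> on_hand[A=50 B=59] avail[A=50 B=54] open={R1}
Step 2: reserve R2 B 7 -> on_hand[A=50 B=59] avail[A=50 B=47] open={R1,R2}
Step 3: reserve R3 A 8 -> on_hand[A=50 B=59] avail[A=42 B=47] open={R1,R2,R3}
Step 4: commit R3 -> on_hand[A=42 B=59] avail[A=42 B=47] open={R1,R2}
Step 5: cancel R1 -> on_hand[A=42 B=59] avail[A=42 B=52] open={R2}
Step 6: commit R2 -> on_hand[A=42 B=52] avail[A=42 B=52] open={}
Step 7: reserve R4 B 6 -> on_hand[A=42 B=52] avail[A=42 B=46] open={R4}
Step 8: reserve R5 B 2 -> on_hand[A=42 B=52] avail[A=42 B=44] open={R4,R5}
Step 9: reserve R6 B 4 -> on_hand[A=42 B=52] avail[A=42 B=40] open={R4,R5,R6}
Step 10: commit R4 -> on_hand[A=42 B=46] avail[A=42 B=40] open={R5,R6}
Step 11: reserve R7 B 1 -> on_hand[A=42 B=46] avail[A=42 B=39] open={R5,R6,R7}
Step 12: commit R5 -> on_hand[A=42 B=44] avail[A=42 B=39] open={R6,R7}
Step 13: reserve R8 B 4 -> on_hand[A=42 B=44] avail[A=42 B=35] open={R6,R7,R8}
Step 14: reserve R9 B 7 -> on_hand[A=42 B=44] avail[A=42 B=28] open={R6,R7,R8,R9}
Step 15: commit R8 -> on_hand[A=42 B=40] avail[A=42 B=28] open={R6,R7,R9}
Step 16: reserve R10 B 2 -> on_hand[A=42 B=40] avail[A=42 B=26] open={R10,R6,R7,R9}
Step 17: reserve R11 A 5 -> on_hand[A=42 B=40] avail[A=37 B=26] open={R10,R11,R6,R7,R9}
Step 18: reserve R12 B 4 -> on_hand[A=42 B=40] avail[A=37 B=22] open={R10,R11,R12,R6,R7,R9}
Step 19: commit R10 -> on_hand[A=42 B=38] avail[A=37 B=22] open={R11,R12,R6,R7,R9}
Step 20: reserve R13 B 4 -> on_hand[A=42 B=38] avail[A=37 B=18] open={R11,R12,R13,R6,R7,R9}
Step 21: reserve R14 B 6 -> on_hand[A=42 B=38] avail[A=37 B=12] open={R11,R12,R13,R14,R6,R7,R9}
Step 22: cancel R14 -> on_hand[A=42 B=38] avail[A=37 B=18] open={R11,R12,R13,R6,R7,R9}
Step 23: reserve R15 B 6 -> on_hand[A=42 B=38] avail[A=37 B=12] open={R11,R12,R13,R15,R6,R7,R9}
Step 24: commit R11 -> on_hand[A=37 B=38] avail[A=37 B=12] open={R12,R13,R15,R6,R7,R9}

Answer: A: 37
B: 12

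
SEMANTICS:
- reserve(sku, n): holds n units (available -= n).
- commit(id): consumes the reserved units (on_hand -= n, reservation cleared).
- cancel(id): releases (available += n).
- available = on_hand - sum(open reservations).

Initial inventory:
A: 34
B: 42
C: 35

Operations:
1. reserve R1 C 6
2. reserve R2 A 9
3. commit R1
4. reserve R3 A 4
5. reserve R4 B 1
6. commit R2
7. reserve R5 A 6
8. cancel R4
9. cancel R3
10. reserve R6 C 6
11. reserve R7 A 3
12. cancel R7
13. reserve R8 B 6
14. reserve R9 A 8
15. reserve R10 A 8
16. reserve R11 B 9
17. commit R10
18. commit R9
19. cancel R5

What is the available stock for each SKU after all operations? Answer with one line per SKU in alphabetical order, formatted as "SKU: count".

Answer: A: 9
B: 27
C: 23

Derivation:
Step 1: reserve R1 C 6 -> on_hand[A=34 B=42 C=35] avail[A=34 B=42 C=29] open={R1}
Step 2: reserve R2 A 9 -> on_hand[A=34 B=42 C=35] avail[A=25 B=42 C=29] open={R1,R2}
Step 3: commit R1 -> on_hand[A=34 B=42 C=29] avail[A=25 B=42 C=29] open={R2}
Step 4: reserve R3 A 4 -> on_hand[A=34 B=42 C=29] avail[A=21 B=42 C=29] open={R2,R3}
Step 5: reserve R4 B 1 -> on_hand[A=34 B=42 C=29] avail[A=21 B=41 C=29] open={R2,R3,R4}
Step 6: commit R2 -> on_hand[A=25 B=42 C=29] avail[A=21 B=41 C=29] open={R3,R4}
Step 7: reserve R5 A 6 -> on_hand[A=25 B=42 C=29] avail[A=15 B=41 C=29] open={R3,R4,R5}
Step 8: cancel R4 -> on_hand[A=25 B=42 C=29] avail[A=15 B=42 C=29] open={R3,R5}
Step 9: cancel R3 -> on_hand[A=25 B=42 C=29] avail[A=19 B=42 C=29] open={R5}
Step 10: reserve R6 C 6 -> on_hand[A=25 B=42 C=29] avail[A=19 B=42 C=23] open={R5,R6}
Step 11: reserve R7 A 3 -> on_hand[A=25 B=42 C=29] avail[A=16 B=42 C=23] open={R5,R6,R7}
Step 12: cancel R7 -> on_hand[A=25 B=42 C=29] avail[A=19 B=42 C=23] open={R5,R6}
Step 13: reserve R8 B 6 -> on_hand[A=25 B=42 C=29] avail[A=19 B=36 C=23] open={R5,R6,R8}
Step 14: reserve R9 A 8 -> on_hand[A=25 B=42 C=29] avail[A=11 B=36 C=23] open={R5,R6,R8,R9}
Step 15: reserve R10 A 8 -> on_hand[A=25 B=42 C=29] avail[A=3 B=36 C=23] open={R10,R5,R6,R8,R9}
Step 16: reserve R11 B 9 -> on_hand[A=25 B=42 C=29] avail[A=3 B=27 C=23] open={R10,R11,R5,R6,R8,R9}
Step 17: commit R10 -> on_hand[A=17 B=42 C=29] avail[A=3 B=27 C=23] open={R11,R5,R6,R8,R9}
Step 18: commit R9 -> on_hand[A=9 B=42 C=29] avail[A=3 B=27 C=23] open={R11,R5,R6,R8}
Step 19: cancel R5 -> on_hand[A=9 B=42 C=29] avail[A=9 B=27 C=23] open={R11,R6,R8}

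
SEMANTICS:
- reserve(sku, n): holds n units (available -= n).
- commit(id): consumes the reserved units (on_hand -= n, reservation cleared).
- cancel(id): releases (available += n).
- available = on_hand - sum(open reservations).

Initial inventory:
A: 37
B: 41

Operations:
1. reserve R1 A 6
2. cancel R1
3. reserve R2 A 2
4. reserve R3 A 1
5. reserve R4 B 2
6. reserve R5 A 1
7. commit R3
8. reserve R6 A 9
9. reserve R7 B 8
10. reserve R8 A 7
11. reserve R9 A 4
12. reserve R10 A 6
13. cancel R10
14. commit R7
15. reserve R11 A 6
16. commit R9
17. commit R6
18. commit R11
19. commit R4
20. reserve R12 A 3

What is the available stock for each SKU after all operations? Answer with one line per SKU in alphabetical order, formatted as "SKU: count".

Answer: A: 4
B: 31

Derivation:
Step 1: reserve R1 A 6 -> on_hand[A=37 B=41] avail[A=31 B=41] open={R1}
Step 2: cancel R1 -> on_hand[A=37 B=41] avail[A=37 B=41] open={}
Step 3: reserve R2 A 2 -> on_hand[A=37 B=41] avail[A=35 B=41] open={R2}
Step 4: reserve R3 A 1 -> on_hand[A=37 B=41] avail[A=34 B=41] open={R2,R3}
Step 5: reserve R4 B 2 -> on_hand[A=37 B=41] avail[A=34 B=39] open={R2,R3,R4}
Step 6: reserve R5 A 1 -> on_hand[A=37 B=41] avail[A=33 B=39] open={R2,R3,R4,R5}
Step 7: commit R3 -> on_hand[A=36 B=41] avail[A=33 B=39] open={R2,R4,R5}
Step 8: reserve R6 A 9 -> on_hand[A=36 B=41] avail[A=24 B=39] open={R2,R4,R5,R6}
Step 9: reserve R7 B 8 -> on_hand[A=36 B=41] avail[A=24 B=31] open={R2,R4,R5,R6,R7}
Step 10: reserve R8 A 7 -> on_hand[A=36 B=41] avail[A=17 B=31] open={R2,R4,R5,R6,R7,R8}
Step 11: reserve R9 A 4 -> on_hand[A=36 B=41] avail[A=13 B=31] open={R2,R4,R5,R6,R7,R8,R9}
Step 12: reserve R10 A 6 -> on_hand[A=36 B=41] avail[A=7 B=31] open={R10,R2,R4,R5,R6,R7,R8,R9}
Step 13: cancel R10 -> on_hand[A=36 B=41] avail[A=13 B=31] open={R2,R4,R5,R6,R7,R8,R9}
Step 14: commit R7 -> on_hand[A=36 B=33] avail[A=13 B=31] open={R2,R4,R5,R6,R8,R9}
Step 15: reserve R11 A 6 -> on_hand[A=36 B=33] avail[A=7 B=31] open={R11,R2,R4,R5,R6,R8,R9}
Step 16: commit R9 -> on_hand[A=32 B=33] avail[A=7 B=31] open={R11,R2,R4,R5,R6,R8}
Step 17: commit R6 -> on_hand[A=23 B=33] avail[A=7 B=31] open={R11,R2,R4,R5,R8}
Step 18: commit R11 -> on_hand[A=17 B=33] avail[A=7 B=31] open={R2,R4,R5,R8}
Step 19: commit R4 -> on_hand[A=17 B=31] avail[A=7 B=31] open={R2,R5,R8}
Step 20: reserve R12 A 3 -> on_hand[A=17 B=31] avail[A=4 B=31] open={R12,R2,R5,R8}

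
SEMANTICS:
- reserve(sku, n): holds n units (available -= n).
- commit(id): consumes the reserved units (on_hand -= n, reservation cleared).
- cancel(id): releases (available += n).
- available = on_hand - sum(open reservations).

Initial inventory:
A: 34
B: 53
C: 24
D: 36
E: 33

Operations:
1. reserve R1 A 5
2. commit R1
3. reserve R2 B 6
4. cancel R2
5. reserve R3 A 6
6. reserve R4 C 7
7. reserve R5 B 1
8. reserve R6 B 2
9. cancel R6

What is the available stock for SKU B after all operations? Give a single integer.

Answer: 52

Derivation:
Step 1: reserve R1 A 5 -> on_hand[A=34 B=53 C=24 D=36 E=33] avail[A=29 B=53 C=24 D=36 E=33] open={R1}
Step 2: commit R1 -> on_hand[A=29 B=53 C=24 D=36 E=33] avail[A=29 B=53 C=24 D=36 E=33] open={}
Step 3: reserve R2 B 6 -> on_hand[A=29 B=53 C=24 D=36 E=33] avail[A=29 B=47 C=24 D=36 E=33] open={R2}
Step 4: cancel R2 -> on_hand[A=29 B=53 C=24 D=36 E=33] avail[A=29 B=53 C=24 D=36 E=33] open={}
Step 5: reserve R3 A 6 -> on_hand[A=29 B=53 C=24 D=36 E=33] avail[A=23 B=53 C=24 D=36 E=33] open={R3}
Step 6: reserve R4 C 7 -> on_hand[A=29 B=53 C=24 D=36 E=33] avail[A=23 B=53 C=17 D=36 E=33] open={R3,R4}
Step 7: reserve R5 B 1 -> on_hand[A=29 B=53 C=24 D=36 E=33] avail[A=23 B=52 C=17 D=36 E=33] open={R3,R4,R5}
Step 8: reserve R6 B 2 -> on_hand[A=29 B=53 C=24 D=36 E=33] avail[A=23 B=50 C=17 D=36 E=33] open={R3,R4,R5,R6}
Step 9: cancel R6 -> on_hand[A=29 B=53 C=24 D=36 E=33] avail[A=23 B=52 C=17 D=36 E=33] open={R3,R4,R5}
Final available[B] = 52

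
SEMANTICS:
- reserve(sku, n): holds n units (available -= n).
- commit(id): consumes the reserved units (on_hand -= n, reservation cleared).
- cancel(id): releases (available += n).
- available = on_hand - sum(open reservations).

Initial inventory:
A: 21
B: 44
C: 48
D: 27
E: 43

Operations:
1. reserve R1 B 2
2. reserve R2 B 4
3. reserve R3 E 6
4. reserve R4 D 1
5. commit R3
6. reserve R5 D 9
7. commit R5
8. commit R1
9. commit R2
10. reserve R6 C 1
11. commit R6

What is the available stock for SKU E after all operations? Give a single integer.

Step 1: reserve R1 B 2 -> on_hand[A=21 B=44 C=48 D=27 E=43] avail[A=21 B=42 C=48 D=27 E=43] open={R1}
Step 2: reserve R2 B 4 -> on_hand[A=21 B=44 C=48 D=27 E=43] avail[A=21 B=38 C=48 D=27 E=43] open={R1,R2}
Step 3: reserve R3 E 6 -> on_hand[A=21 B=44 C=48 D=27 E=43] avail[A=21 B=38 C=48 D=27 E=37] open={R1,R2,R3}
Step 4: reserve R4 D 1 -> on_hand[A=21 B=44 C=48 D=27 E=43] avail[A=21 B=38 C=48 D=26 E=37] open={R1,R2,R3,R4}
Step 5: commit R3 -> on_hand[A=21 B=44 C=48 D=27 E=37] avail[A=21 B=38 C=48 D=26 E=37] open={R1,R2,R4}
Step 6: reserve R5 D 9 -> on_hand[A=21 B=44 C=48 D=27 E=37] avail[A=21 B=38 C=48 D=17 E=37] open={R1,R2,R4,R5}
Step 7: commit R5 -> on_hand[A=21 B=44 C=48 D=18 E=37] avail[A=21 B=38 C=48 D=17 E=37] open={R1,R2,R4}
Step 8: commit R1 -> on_hand[A=21 B=42 C=48 D=18 E=37] avail[A=21 B=38 C=48 D=17 E=37] open={R2,R4}
Step 9: commit R2 -> on_hand[A=21 B=38 C=48 D=18 E=37] avail[A=21 B=38 C=48 D=17 E=37] open={R4}
Step 10: reserve R6 C 1 -> on_hand[A=21 B=38 C=48 D=18 E=37] avail[A=21 B=38 C=47 D=17 E=37] open={R4,R6}
Step 11: commit R6 -> on_hand[A=21 B=38 C=47 D=18 E=37] avail[A=21 B=38 C=47 D=17 E=37] open={R4}
Final available[E] = 37

Answer: 37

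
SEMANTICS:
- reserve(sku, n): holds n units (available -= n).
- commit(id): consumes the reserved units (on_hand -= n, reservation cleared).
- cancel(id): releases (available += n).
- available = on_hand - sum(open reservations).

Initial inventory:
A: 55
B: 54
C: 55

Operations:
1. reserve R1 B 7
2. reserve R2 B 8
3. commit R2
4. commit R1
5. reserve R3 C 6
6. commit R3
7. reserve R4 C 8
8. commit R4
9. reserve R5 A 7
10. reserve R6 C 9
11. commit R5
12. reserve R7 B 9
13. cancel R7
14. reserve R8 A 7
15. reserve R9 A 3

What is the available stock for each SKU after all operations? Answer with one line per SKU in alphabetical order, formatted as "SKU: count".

Step 1: reserve R1 B 7 -> on_hand[A=55 B=54 C=55] avail[A=55 B=47 C=55] open={R1}
Step 2: reserve R2 B 8 -> on_hand[A=55 B=54 C=55] avail[A=55 B=39 C=55] open={R1,R2}
Step 3: commit R2 -> on_hand[A=55 B=46 C=55] avail[A=55 B=39 C=55] open={R1}
Step 4: commit R1 -> on_hand[A=55 B=39 C=55] avail[A=55 B=39 C=55] open={}
Step 5: reserve R3 C 6 -> on_hand[A=55 B=39 C=55] avail[A=55 B=39 C=49] open={R3}
Step 6: commit R3 -> on_hand[A=55 B=39 C=49] avail[A=55 B=39 C=49] open={}
Step 7: reserve R4 C 8 -> on_hand[A=55 B=39 C=49] avail[A=55 B=39 C=41] open={R4}
Step 8: commit R4 -> on_hand[A=55 B=39 C=41] avail[A=55 B=39 C=41] open={}
Step 9: reserve R5 A 7 -> on_hand[A=55 B=39 C=41] avail[A=48 B=39 C=41] open={R5}
Step 10: reserve R6 C 9 -> on_hand[A=55 B=39 C=41] avail[A=48 B=39 C=32] open={R5,R6}
Step 11: commit R5 -> on_hand[A=48 B=39 C=41] avail[A=48 B=39 C=32] open={R6}
Step 12: reserve R7 B 9 -> on_hand[A=48 B=39 C=41] avail[A=48 B=30 C=32] open={R6,R7}
Step 13: cancel R7 -> on_hand[A=48 B=39 C=41] avail[A=48 B=39 C=32] open={R6}
Step 14: reserve R8 A 7 -> on_hand[A=48 B=39 C=41] avail[A=41 B=39 C=32] open={R6,R8}
Step 15: reserve R9 A 3 -> on_hand[A=48 B=39 C=41] avail[A=38 B=39 C=32] open={R6,R8,R9}

Answer: A: 38
B: 39
C: 32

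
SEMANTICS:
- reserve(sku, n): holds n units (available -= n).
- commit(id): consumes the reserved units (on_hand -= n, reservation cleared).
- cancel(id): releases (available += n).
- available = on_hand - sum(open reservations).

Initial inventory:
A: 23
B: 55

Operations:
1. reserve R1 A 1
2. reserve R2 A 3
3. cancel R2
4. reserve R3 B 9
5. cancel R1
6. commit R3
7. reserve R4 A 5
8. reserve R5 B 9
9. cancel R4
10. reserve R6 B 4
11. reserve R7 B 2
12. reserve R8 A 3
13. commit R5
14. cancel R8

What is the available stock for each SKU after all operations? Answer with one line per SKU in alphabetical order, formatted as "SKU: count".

Step 1: reserve R1 A 1 -> on_hand[A=23 B=55] avail[A=22 B=55] open={R1}
Step 2: reserve R2 A 3 -> on_hand[A=23 B=55] avail[A=19 B=55] open={R1,R2}
Step 3: cancel R2 -> on_hand[A=23 B=55] avail[A=22 B=55] open={R1}
Step 4: reserve R3 B 9 -> on_hand[A=23 B=55] avail[A=22 B=46] open={R1,R3}
Step 5: cancel R1 -> on_hand[A=23 B=55] avail[A=23 B=46] open={R3}
Step 6: commit R3 -> on_hand[A=23 B=46] avail[A=23 B=46] open={}
Step 7: reserve R4 A 5 -> on_hand[A=23 B=46] avail[A=18 B=46] open={R4}
Step 8: reserve R5 B 9 -> on_hand[A=23 B=46] avail[A=18 B=37] open={R4,R5}
Step 9: cancel R4 -> on_hand[A=23 B=46] avail[A=23 B=37] open={R5}
Step 10: reserve R6 B 4 -> on_hand[A=23 B=46] avail[A=23 B=33] open={R5,R6}
Step 11: reserve R7 B 2 -> on_hand[A=23 B=46] avail[A=23 B=31] open={R5,R6,R7}
Step 12: reserve R8 A 3 -> on_hand[A=23 B=46] avail[A=20 B=31] open={R5,R6,R7,R8}
Step 13: commit R5 -> on_hand[A=23 B=37] avail[A=20 B=31] open={R6,R7,R8}
Step 14: cancel R8 -> on_hand[A=23 B=37] avail[A=23 B=31] open={R6,R7}

Answer: A: 23
B: 31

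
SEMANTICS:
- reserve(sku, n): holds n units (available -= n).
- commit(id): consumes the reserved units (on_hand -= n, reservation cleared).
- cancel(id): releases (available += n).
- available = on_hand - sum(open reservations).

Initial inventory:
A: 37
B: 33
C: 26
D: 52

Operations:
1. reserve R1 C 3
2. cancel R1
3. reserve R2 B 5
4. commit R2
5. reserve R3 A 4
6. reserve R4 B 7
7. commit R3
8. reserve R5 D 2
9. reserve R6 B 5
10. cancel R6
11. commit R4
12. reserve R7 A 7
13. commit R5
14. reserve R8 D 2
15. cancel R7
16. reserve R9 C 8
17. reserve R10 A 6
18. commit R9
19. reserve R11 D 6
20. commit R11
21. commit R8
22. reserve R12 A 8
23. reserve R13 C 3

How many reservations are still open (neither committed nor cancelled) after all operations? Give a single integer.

Step 1: reserve R1 C 3 -> on_hand[A=37 B=33 C=26 D=52] avail[A=37 B=33 C=23 D=52] open={R1}
Step 2: cancel R1 -> on_hand[A=37 B=33 C=26 D=52] avail[A=37 B=33 C=26 D=52] open={}
Step 3: reserve R2 B 5 -> on_hand[A=37 B=33 C=26 D=52] avail[A=37 B=28 C=26 D=52] open={R2}
Step 4: commit R2 -> on_hand[A=37 B=28 C=26 D=52] avail[A=37 B=28 C=26 D=52] open={}
Step 5: reserve R3 A 4 -> on_hand[A=37 B=28 C=26 D=52] avail[A=33 B=28 C=26 D=52] open={R3}
Step 6: reserve R4 B 7 -> on_hand[A=37 B=28 C=26 D=52] avail[A=33 B=21 C=26 D=52] open={R3,R4}
Step 7: commit R3 -> on_hand[A=33 B=28 C=26 D=52] avail[A=33 B=21 C=26 D=52] open={R4}
Step 8: reserve R5 D 2 -> on_hand[A=33 B=28 C=26 D=52] avail[A=33 B=21 C=26 D=50] open={R4,R5}
Step 9: reserve R6 B 5 -> on_hand[A=33 B=28 C=26 D=52] avail[A=33 B=16 C=26 D=50] open={R4,R5,R6}
Step 10: cancel R6 -> on_hand[A=33 B=28 C=26 D=52] avail[A=33 B=21 C=26 D=50] open={R4,R5}
Step 11: commit R4 -> on_hand[A=33 B=21 C=26 D=52] avail[A=33 B=21 C=26 D=50] open={R5}
Step 12: reserve R7 A 7 -> on_hand[A=33 B=21 C=26 D=52] avail[A=26 B=21 C=26 D=50] open={R5,R7}
Step 13: commit R5 -> on_hand[A=33 B=21 C=26 D=50] avail[A=26 B=21 C=26 D=50] open={R7}
Step 14: reserve R8 D 2 -> on_hand[A=33 B=21 C=26 D=50] avail[A=26 B=21 C=26 D=48] open={R7,R8}
Step 15: cancel R7 -> on_hand[A=33 B=21 C=26 D=50] avail[A=33 B=21 C=26 D=48] open={R8}
Step 16: reserve R9 C 8 -> on_hand[A=33 B=21 C=26 D=50] avail[A=33 B=21 C=18 D=48] open={R8,R9}
Step 17: reserve R10 A 6 -> on_hand[A=33 B=21 C=26 D=50] avail[A=27 B=21 C=18 D=48] open={R10,R8,R9}
Step 18: commit R9 -> on_hand[A=33 B=21 C=18 D=50] avail[A=27 B=21 C=18 D=48] open={R10,R8}
Step 19: reserve R11 D 6 -> on_hand[A=33 B=21 C=18 D=50] avail[A=27 B=21 C=18 D=42] open={R10,R11,R8}
Step 20: commit R11 -> on_hand[A=33 B=21 C=18 D=44] avail[A=27 B=21 C=18 D=42] open={R10,R8}
Step 21: commit R8 -> on_hand[A=33 B=21 C=18 D=42] avail[A=27 B=21 C=18 D=42] open={R10}
Step 22: reserve R12 A 8 -> on_hand[A=33 B=21 C=18 D=42] avail[A=19 B=21 C=18 D=42] open={R10,R12}
Step 23: reserve R13 C 3 -> on_hand[A=33 B=21 C=18 D=42] avail[A=19 B=21 C=15 D=42] open={R10,R12,R13}
Open reservations: ['R10', 'R12', 'R13'] -> 3

Answer: 3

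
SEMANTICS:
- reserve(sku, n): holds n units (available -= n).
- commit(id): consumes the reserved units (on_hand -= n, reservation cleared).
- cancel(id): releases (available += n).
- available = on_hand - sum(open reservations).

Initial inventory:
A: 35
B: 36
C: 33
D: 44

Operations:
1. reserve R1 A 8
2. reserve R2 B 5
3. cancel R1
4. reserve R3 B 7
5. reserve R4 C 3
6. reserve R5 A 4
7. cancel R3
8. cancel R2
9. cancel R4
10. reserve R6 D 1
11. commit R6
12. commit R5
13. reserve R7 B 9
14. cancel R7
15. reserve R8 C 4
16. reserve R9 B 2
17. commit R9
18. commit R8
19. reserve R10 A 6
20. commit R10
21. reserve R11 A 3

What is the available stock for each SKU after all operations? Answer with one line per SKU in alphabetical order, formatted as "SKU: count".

Step 1: reserve R1 A 8 -> on_hand[A=35 B=36 C=33 D=44] avail[A=27 B=36 C=33 D=44] open={R1}
Step 2: reserve R2 B 5 -> on_hand[A=35 B=36 C=33 D=44] avail[A=27 B=31 C=33 D=44] open={R1,R2}
Step 3: cancel R1 -> on_hand[A=35 B=36 C=33 D=44] avail[A=35 B=31 C=33 D=44] open={R2}
Step 4: reserve R3 B 7 -> on_hand[A=35 B=36 C=33 D=44] avail[A=35 B=24 C=33 D=44] open={R2,R3}
Step 5: reserve R4 C 3 -> on_hand[A=35 B=36 C=33 D=44] avail[A=35 B=24 C=30 D=44] open={R2,R3,R4}
Step 6: reserve R5 A 4 -> on_hand[A=35 B=36 C=33 D=44] avail[A=31 B=24 C=30 D=44] open={R2,R3,R4,R5}
Step 7: cancel R3 -> on_hand[A=35 B=36 C=33 D=44] avail[A=31 B=31 C=30 D=44] open={R2,R4,R5}
Step 8: cancel R2 -> on_hand[A=35 B=36 C=33 D=44] avail[A=31 B=36 C=30 D=44] open={R4,R5}
Step 9: cancel R4 -> on_hand[A=35 B=36 C=33 D=44] avail[A=31 B=36 C=33 D=44] open={R5}
Step 10: reserve R6 D 1 -> on_hand[A=35 B=36 C=33 D=44] avail[A=31 B=36 C=33 D=43] open={R5,R6}
Step 11: commit R6 -> on_hand[A=35 B=36 C=33 D=43] avail[A=31 B=36 C=33 D=43] open={R5}
Step 12: commit R5 -> on_hand[A=31 B=36 C=33 D=43] avail[A=31 B=36 C=33 D=43] open={}
Step 13: reserve R7 B 9 -> on_hand[A=31 B=36 C=33 D=43] avail[A=31 B=27 C=33 D=43] open={R7}
Step 14: cancel R7 -> on_hand[A=31 B=36 C=33 D=43] avail[A=31 B=36 C=33 D=43] open={}
Step 15: reserve R8 C 4 -> on_hand[A=31 B=36 C=33 D=43] avail[A=31 B=36 C=29 D=43] open={R8}
Step 16: reserve R9 B 2 -> on_hand[A=31 B=36 C=33 D=43] avail[A=31 B=34 C=29 D=43] open={R8,R9}
Step 17: commit R9 -> on_hand[A=31 B=34 C=33 D=43] avail[A=31 B=34 C=29 D=43] open={R8}
Step 18: commit R8 -> on_hand[A=31 B=34 C=29 D=43] avail[A=31 B=34 C=29 D=43] open={}
Step 19: reserve R10 A 6 -> on_hand[A=31 B=34 C=29 D=43] avail[A=25 B=34 C=29 D=43] open={R10}
Step 20: commit R10 -> on_hand[A=25 B=34 C=29 D=43] avail[A=25 B=34 C=29 D=43] open={}
Step 21: reserve R11 A 3 -> on_hand[A=25 B=34 C=29 D=43] avail[A=22 B=34 C=29 D=43] open={R11}

Answer: A: 22
B: 34
C: 29
D: 43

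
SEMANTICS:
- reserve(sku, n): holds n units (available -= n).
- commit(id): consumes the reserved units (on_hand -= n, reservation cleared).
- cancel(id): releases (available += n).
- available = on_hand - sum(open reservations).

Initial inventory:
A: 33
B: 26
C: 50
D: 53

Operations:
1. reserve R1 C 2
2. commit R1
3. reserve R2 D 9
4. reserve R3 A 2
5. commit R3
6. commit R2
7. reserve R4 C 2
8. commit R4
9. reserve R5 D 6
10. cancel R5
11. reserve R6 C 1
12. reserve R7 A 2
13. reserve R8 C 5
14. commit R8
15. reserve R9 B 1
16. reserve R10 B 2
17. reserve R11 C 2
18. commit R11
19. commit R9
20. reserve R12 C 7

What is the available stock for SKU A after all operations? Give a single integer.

Step 1: reserve R1 C 2 -> on_hand[A=33 B=26 C=50 D=53] avail[A=33 B=26 C=48 D=53] open={R1}
Step 2: commit R1 -> on_hand[A=33 B=26 C=48 D=53] avail[A=33 B=26 C=48 D=53] open={}
Step 3: reserve R2 D 9 -> on_hand[A=33 B=26 C=48 D=53] avail[A=33 B=26 C=48 D=44] open={R2}
Step 4: reserve R3 A 2 -> on_hand[A=33 B=26 C=48 D=53] avail[A=31 B=26 C=48 D=44] open={R2,R3}
Step 5: commit R3 -> on_hand[A=31 B=26 C=48 D=53] avail[A=31 B=26 C=48 D=44] open={R2}
Step 6: commit R2 -> on_hand[A=31 B=26 C=48 D=44] avail[A=31 B=26 C=48 D=44] open={}
Step 7: reserve R4 C 2 -> on_hand[A=31 B=26 C=48 D=44] avail[A=31 B=26 C=46 D=44] open={R4}
Step 8: commit R4 -> on_hand[A=31 B=26 C=46 D=44] avail[A=31 B=26 C=46 D=44] open={}
Step 9: reserve R5 D 6 -> on_hand[A=31 B=26 C=46 D=44] avail[A=31 B=26 C=46 D=38] open={R5}
Step 10: cancel R5 -> on_hand[A=31 B=26 C=46 D=44] avail[A=31 B=26 C=46 D=44] open={}
Step 11: reserve R6 C 1 -> on_hand[A=31 B=26 C=46 D=44] avail[A=31 B=26 C=45 D=44] open={R6}
Step 12: reserve R7 A 2 -> on_hand[A=31 B=26 C=46 D=44] avail[A=29 B=26 C=45 D=44] open={R6,R7}
Step 13: reserve R8 C 5 -> on_hand[A=31 B=26 C=46 D=44] avail[A=29 B=26 C=40 D=44] open={R6,R7,R8}
Step 14: commit R8 -> on_hand[A=31 B=26 C=41 D=44] avail[A=29 B=26 C=40 D=44] open={R6,R7}
Step 15: reserve R9 B 1 -> on_hand[A=31 B=26 C=41 D=44] avail[A=29 B=25 C=40 D=44] open={R6,R7,R9}
Step 16: reserve R10 B 2 -> on_hand[A=31 B=26 C=41 D=44] avail[A=29 B=23 C=40 D=44] open={R10,R6,R7,R9}
Step 17: reserve R11 C 2 -> on_hand[A=31 B=26 C=41 D=44] avail[A=29 B=23 C=38 D=44] open={R10,R11,R6,R7,R9}
Step 18: commit R11 -> on_hand[A=31 B=26 C=39 D=44] avail[A=29 B=23 C=38 D=44] open={R10,R6,R7,R9}
Step 19: commit R9 -> on_hand[A=31 B=25 C=39 D=44] avail[A=29 B=23 C=38 D=44] open={R10,R6,R7}
Step 20: reserve R12 C 7 -> on_hand[A=31 B=25 C=39 D=44] avail[A=29 B=23 C=31 D=44] open={R10,R12,R6,R7}
Final available[A] = 29

Answer: 29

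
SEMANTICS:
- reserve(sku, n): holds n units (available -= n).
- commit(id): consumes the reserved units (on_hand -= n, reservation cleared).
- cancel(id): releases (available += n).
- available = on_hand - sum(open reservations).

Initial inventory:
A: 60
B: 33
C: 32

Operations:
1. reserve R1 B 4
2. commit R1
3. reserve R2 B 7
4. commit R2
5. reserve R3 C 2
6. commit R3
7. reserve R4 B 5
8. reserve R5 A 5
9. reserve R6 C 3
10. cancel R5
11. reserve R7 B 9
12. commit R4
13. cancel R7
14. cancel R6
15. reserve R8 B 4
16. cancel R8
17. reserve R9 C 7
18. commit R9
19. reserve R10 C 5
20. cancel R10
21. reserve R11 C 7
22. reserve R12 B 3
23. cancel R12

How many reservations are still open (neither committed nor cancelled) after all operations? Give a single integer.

Answer: 1

Derivation:
Step 1: reserve R1 B 4 -> on_hand[A=60 B=33 C=32] avail[A=60 B=29 C=32] open={R1}
Step 2: commit R1 -> on_hand[A=60 B=29 C=32] avail[A=60 B=29 C=32] open={}
Step 3: reserve R2 B 7 -> on_hand[A=60 B=29 C=32] avail[A=60 B=22 C=32] open={R2}
Step 4: commit R2 -> on_hand[A=60 B=22 C=32] avail[A=60 B=22 C=32] open={}
Step 5: reserve R3 C 2 -> on_hand[A=60 B=22 C=32] avail[A=60 B=22 C=30] open={R3}
Step 6: commit R3 -> on_hand[A=60 B=22 C=30] avail[A=60 B=22 C=30] open={}
Step 7: reserve R4 B 5 -> on_hand[A=60 B=22 C=30] avail[A=60 B=17 C=30] open={R4}
Step 8: reserve R5 A 5 -> on_hand[A=60 B=22 C=30] avail[A=55 B=17 C=30] open={R4,R5}
Step 9: reserve R6 C 3 -> on_hand[A=60 B=22 C=30] avail[A=55 B=17 C=27] open={R4,R5,R6}
Step 10: cancel R5 -> on_hand[A=60 B=22 C=30] avail[A=60 B=17 C=27] open={R4,R6}
Step 11: reserve R7 B 9 -> on_hand[A=60 B=22 C=30] avail[A=60 B=8 C=27] open={R4,R6,R7}
Step 12: commit R4 -> on_hand[A=60 B=17 C=30] avail[A=60 B=8 C=27] open={R6,R7}
Step 13: cancel R7 -> on_hand[A=60 B=17 C=30] avail[A=60 B=17 C=27] open={R6}
Step 14: cancel R6 -> on_hand[A=60 B=17 C=30] avail[A=60 B=17 C=30] open={}
Step 15: reserve R8 B 4 -> on_hand[A=60 B=17 C=30] avail[A=60 B=13 C=30] open={R8}
Step 16: cancel R8 -> on_hand[A=60 B=17 C=30] avail[A=60 B=17 C=30] open={}
Step 17: reserve R9 C 7 -> on_hand[A=60 B=17 C=30] avail[A=60 B=17 C=23] open={R9}
Step 18: commit R9 -> on_hand[A=60 B=17 C=23] avail[A=60 B=17 C=23] open={}
Step 19: reserve R10 C 5 -> on_hand[A=60 B=17 C=23] avail[A=60 B=17 C=18] open={R10}
Step 20: cancel R10 -> on_hand[A=60 B=17 C=23] avail[A=60 B=17 C=23] open={}
Step 21: reserve R11 C 7 -> on_hand[A=60 B=17 C=23] avail[A=60 B=17 C=16] open={R11}
Step 22: reserve R12 B 3 -> on_hand[A=60 B=17 C=23] avail[A=60 B=14 C=16] open={R11,R12}
Step 23: cancel R12 -> on_hand[A=60 B=17 C=23] avail[A=60 B=17 C=16] open={R11}
Open reservations: ['R11'] -> 1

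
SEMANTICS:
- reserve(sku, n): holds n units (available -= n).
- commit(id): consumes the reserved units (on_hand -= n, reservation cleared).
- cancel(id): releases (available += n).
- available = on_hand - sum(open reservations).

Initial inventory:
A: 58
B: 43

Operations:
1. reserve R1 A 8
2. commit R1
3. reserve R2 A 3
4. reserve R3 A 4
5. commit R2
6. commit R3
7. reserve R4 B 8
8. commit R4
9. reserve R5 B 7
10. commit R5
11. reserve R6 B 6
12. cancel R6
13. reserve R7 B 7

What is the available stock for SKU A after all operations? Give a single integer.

Step 1: reserve R1 A 8 -> on_hand[A=58 B=43] avail[A=50 B=43] open={R1}
Step 2: commit R1 -> on_hand[A=50 B=43] avail[A=50 B=43] open={}
Step 3: reserve R2 A 3 -> on_hand[A=50 B=43] avail[A=47 B=43] open={R2}
Step 4: reserve R3 A 4 -> on_hand[A=50 B=43] avail[A=43 B=43] open={R2,R3}
Step 5: commit R2 -> on_hand[A=47 B=43] avail[A=43 B=43] open={R3}
Step 6: commit R3 -> on_hand[A=43 B=43] avail[A=43 B=43] open={}
Step 7: reserve R4 B 8 -> on_hand[A=43 B=43] avail[A=43 B=35] open={R4}
Step 8: commit R4 -> on_hand[A=43 B=35] avail[A=43 B=35] open={}
Step 9: reserve R5 B 7 -> on_hand[A=43 B=35] avail[A=43 B=28] open={R5}
Step 10: commit R5 -> on_hand[A=43 B=28] avail[A=43 B=28] open={}
Step 11: reserve R6 B 6 -> on_hand[A=43 B=28] avail[A=43 B=22] open={R6}
Step 12: cancel R6 -> on_hand[A=43 B=28] avail[A=43 B=28] open={}
Step 13: reserve R7 B 7 -> on_hand[A=43 B=28] avail[A=43 B=21] open={R7}
Final available[A] = 43

Answer: 43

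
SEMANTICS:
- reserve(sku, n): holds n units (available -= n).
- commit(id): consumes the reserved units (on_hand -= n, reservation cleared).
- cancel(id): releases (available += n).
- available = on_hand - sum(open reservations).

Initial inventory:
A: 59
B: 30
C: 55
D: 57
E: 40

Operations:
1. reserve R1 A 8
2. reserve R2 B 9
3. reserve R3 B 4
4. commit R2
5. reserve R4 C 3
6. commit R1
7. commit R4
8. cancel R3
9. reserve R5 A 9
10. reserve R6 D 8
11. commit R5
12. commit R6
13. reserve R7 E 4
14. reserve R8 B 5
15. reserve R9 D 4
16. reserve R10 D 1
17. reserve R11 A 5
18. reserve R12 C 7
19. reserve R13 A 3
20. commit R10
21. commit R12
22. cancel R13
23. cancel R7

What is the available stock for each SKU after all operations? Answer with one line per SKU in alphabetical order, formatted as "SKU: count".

Answer: A: 37
B: 16
C: 45
D: 44
E: 40

Derivation:
Step 1: reserve R1 A 8 -> on_hand[A=59 B=30 C=55 D=57 E=40] avail[A=51 B=30 C=55 D=57 E=40] open={R1}
Step 2: reserve R2 B 9 -> on_hand[A=59 B=30 C=55 D=57 E=40] avail[A=51 B=21 C=55 D=57 E=40] open={R1,R2}
Step 3: reserve R3 B 4 -> on_hand[A=59 B=30 C=55 D=57 E=40] avail[A=51 B=17 C=55 D=57 E=40] open={R1,R2,R3}
Step 4: commit R2 -> on_hand[A=59 B=21 C=55 D=57 E=40] avail[A=51 B=17 C=55 D=57 E=40] open={R1,R3}
Step 5: reserve R4 C 3 -> on_hand[A=59 B=21 C=55 D=57 E=40] avail[A=51 B=17 C=52 D=57 E=40] open={R1,R3,R4}
Step 6: commit R1 -> on_hand[A=51 B=21 C=55 D=57 E=40] avail[A=51 B=17 C=52 D=57 E=40] open={R3,R4}
Step 7: commit R4 -> on_hand[A=51 B=21 C=52 D=57 E=40] avail[A=51 B=17 C=52 D=57 E=40] open={R3}
Step 8: cancel R3 -> on_hand[A=51 B=21 C=52 D=57 E=40] avail[A=51 B=21 C=52 D=57 E=40] open={}
Step 9: reserve R5 A 9 -> on_hand[A=51 B=21 C=52 D=57 E=40] avail[A=42 B=21 C=52 D=57 E=40] open={R5}
Step 10: reserve R6 D 8 -> on_hand[A=51 B=21 C=52 D=57 E=40] avail[A=42 B=21 C=52 D=49 E=40] open={R5,R6}
Step 11: commit R5 -> on_hand[A=42 B=21 C=52 D=57 E=40] avail[A=42 B=21 C=52 D=49 E=40] open={R6}
Step 12: commit R6 -> on_hand[A=42 B=21 C=52 D=49 E=40] avail[A=42 B=21 C=52 D=49 E=40] open={}
Step 13: reserve R7 E 4 -> on_hand[A=42 B=21 C=52 D=49 E=40] avail[A=42 B=21 C=52 D=49 E=36] open={R7}
Step 14: reserve R8 B 5 -> on_hand[A=42 B=21 C=52 D=49 E=40] avail[A=42 B=16 C=52 D=49 E=36] open={R7,R8}
Step 15: reserve R9 D 4 -> on_hand[A=42 B=21 C=52 D=49 E=40] avail[A=42 B=16 C=52 D=45 E=36] open={R7,R8,R9}
Step 16: reserve R10 D 1 -> on_hand[A=42 B=21 C=52 D=49 E=40] avail[A=42 B=16 C=52 D=44 E=36] open={R10,R7,R8,R9}
Step 17: reserve R11 A 5 -> on_hand[A=42 B=21 C=52 D=49 E=40] avail[A=37 B=16 C=52 D=44 E=36] open={R10,R11,R7,R8,R9}
Step 18: reserve R12 C 7 -> on_hand[A=42 B=21 C=52 D=49 E=40] avail[A=37 B=16 C=45 D=44 E=36] open={R10,R11,R12,R7,R8,R9}
Step 19: reserve R13 A 3 -> on_hand[A=42 B=21 C=52 D=49 E=40] avail[A=34 B=16 C=45 D=44 E=36] open={R10,R11,R12,R13,R7,R8,R9}
Step 20: commit R10 -> on_hand[A=42 B=21 C=52 D=48 E=40] avail[A=34 B=16 C=45 D=44 E=36] open={R11,R12,R13,R7,R8,R9}
Step 21: commit R12 -> on_hand[A=42 B=21 C=45 D=48 E=40] avail[A=34 B=16 C=45 D=44 E=36] open={R11,R13,R7,R8,R9}
Step 22: cancel R13 -> on_hand[A=42 B=21 C=45 D=48 E=40] avail[A=37 B=16 C=45 D=44 E=36] open={R11,R7,R8,R9}
Step 23: cancel R7 -> on_hand[A=42 B=21 C=45 D=48 E=40] avail[A=37 B=16 C=45 D=44 E=40] open={R11,R8,R9}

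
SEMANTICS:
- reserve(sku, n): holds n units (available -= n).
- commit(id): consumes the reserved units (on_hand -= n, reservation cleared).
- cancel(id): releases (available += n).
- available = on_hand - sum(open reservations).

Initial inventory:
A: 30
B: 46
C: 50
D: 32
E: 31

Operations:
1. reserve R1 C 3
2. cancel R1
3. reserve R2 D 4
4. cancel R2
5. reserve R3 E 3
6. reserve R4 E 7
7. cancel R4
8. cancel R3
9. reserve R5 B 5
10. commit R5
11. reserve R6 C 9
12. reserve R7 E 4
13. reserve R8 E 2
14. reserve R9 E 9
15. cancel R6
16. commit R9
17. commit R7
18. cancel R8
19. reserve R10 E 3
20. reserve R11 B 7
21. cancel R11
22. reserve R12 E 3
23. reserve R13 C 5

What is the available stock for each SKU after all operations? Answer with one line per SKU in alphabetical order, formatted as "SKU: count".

Step 1: reserve R1 C 3 -> on_hand[A=30 B=46 C=50 D=32 E=31] avail[A=30 B=46 C=47 D=32 E=31] open={R1}
Step 2: cancel R1 -> on_hand[A=30 B=46 C=50 D=32 E=31] avail[A=30 B=46 C=50 D=32 E=31] open={}
Step 3: reserve R2 D 4 -> on_hand[A=30 B=46 C=50 D=32 E=31] avail[A=30 B=46 C=50 D=28 E=31] open={R2}
Step 4: cancel R2 -> on_hand[A=30 B=46 C=50 D=32 E=31] avail[A=30 B=46 C=50 D=32 E=31] open={}
Step 5: reserve R3 E 3 -> on_hand[A=30 B=46 C=50 D=32 E=31] avail[A=30 B=46 C=50 D=32 E=28] open={R3}
Step 6: reserve R4 E 7 -> on_hand[A=30 B=46 C=50 D=32 E=31] avail[A=30 B=46 C=50 D=32 E=21] open={R3,R4}
Step 7: cancel R4 -> on_hand[A=30 B=46 C=50 D=32 E=31] avail[A=30 B=46 C=50 D=32 E=28] open={R3}
Step 8: cancel R3 -> on_hand[A=30 B=46 C=50 D=32 E=31] avail[A=30 B=46 C=50 D=32 E=31] open={}
Step 9: reserve R5 B 5 -> on_hand[A=30 B=46 C=50 D=32 E=31] avail[A=30 B=41 C=50 D=32 E=31] open={R5}
Step 10: commit R5 -> on_hand[A=30 B=41 C=50 D=32 E=31] avail[A=30 B=41 C=50 D=32 E=31] open={}
Step 11: reserve R6 C 9 -> on_hand[A=30 B=41 C=50 D=32 E=31] avail[A=30 B=41 C=41 D=32 E=31] open={R6}
Step 12: reserve R7 E 4 -> on_hand[A=30 B=41 C=50 D=32 E=31] avail[A=30 B=41 C=41 D=32 E=27] open={R6,R7}
Step 13: reserve R8 E 2 -> on_hand[A=30 B=41 C=50 D=32 E=31] avail[A=30 B=41 C=41 D=32 E=25] open={R6,R7,R8}
Step 14: reserve R9 E 9 -> on_hand[A=30 B=41 C=50 D=32 E=31] avail[A=30 B=41 C=41 D=32 E=16] open={R6,R7,R8,R9}
Step 15: cancel R6 -> on_hand[A=30 B=41 C=50 D=32 E=31] avail[A=30 B=41 C=50 D=32 E=16] open={R7,R8,R9}
Step 16: commit R9 -> on_hand[A=30 B=41 C=50 D=32 E=22] avail[A=30 B=41 C=50 D=32 E=16] open={R7,R8}
Step 17: commit R7 -> on_hand[A=30 B=41 C=50 D=32 E=18] avail[A=30 B=41 C=50 D=32 E=16] open={R8}
Step 18: cancel R8 -> on_hand[A=30 B=41 C=50 D=32 E=18] avail[A=30 B=41 C=50 D=32 E=18] open={}
Step 19: reserve R10 E 3 -> on_hand[A=30 B=41 C=50 D=32 E=18] avail[A=30 B=41 C=50 D=32 E=15] open={R10}
Step 20: reserve R11 B 7 -> on_hand[A=30 B=41 C=50 D=32 E=18] avail[A=30 B=34 C=50 D=32 E=15] open={R10,R11}
Step 21: cancel R11 -> on_hand[A=30 B=41 C=50 D=32 E=18] avail[A=30 B=41 C=50 D=32 E=15] open={R10}
Step 22: reserve R12 E 3 -> on_hand[A=30 B=41 C=50 D=32 E=18] avail[A=30 B=41 C=50 D=32 E=12] open={R10,R12}
Step 23: reserve R13 C 5 -> on_hand[A=30 B=41 C=50 D=32 E=18] avail[A=30 B=41 C=45 D=32 E=12] open={R10,R12,R13}

Answer: A: 30
B: 41
C: 45
D: 32
E: 12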